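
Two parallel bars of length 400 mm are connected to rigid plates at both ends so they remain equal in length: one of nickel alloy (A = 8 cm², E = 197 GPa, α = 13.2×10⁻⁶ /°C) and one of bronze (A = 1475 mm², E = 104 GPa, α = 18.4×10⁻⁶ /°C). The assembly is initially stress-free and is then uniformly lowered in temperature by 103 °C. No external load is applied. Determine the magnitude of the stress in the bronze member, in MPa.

Equilibrium of a rigid end plate with no external load gives equal and opposite internal forces ±P in the two members. Since α_{bronze} > α_{nickel alloy}, cooling drives the bronze into tension and the nickel alloy into compression.
Equating the net (thermal + elastic) strains gives |α₁ − α₂|·ΔT = P·[1/(A₁E₁) + 1/(A₂E₂)].
|α₁ − α₂|·ΔT = 5.2×10⁻⁶ × 103 = 0.0005356.
1/(A₁E₁) + 1/(A₂E₂) = 1/(800×197×10³) + 1/(1475×104×10³) = 1.286×10⁻⁸ N⁻¹.
So P = 0.0005356 / 1.286×10⁻⁸ = 41.64 kN.
σ_{bronze} = P/A₂ = 41640/1475 = 28.23 MPa, tensile.

σ ≈ 28.2 MPa (tensile)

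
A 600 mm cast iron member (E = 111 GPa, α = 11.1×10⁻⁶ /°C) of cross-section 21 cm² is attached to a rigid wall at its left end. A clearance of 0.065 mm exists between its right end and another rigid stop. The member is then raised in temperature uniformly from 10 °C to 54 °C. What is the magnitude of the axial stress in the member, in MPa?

σ ≈ 42.2 MPa (compressive)

Free thermal elongation = αΔT L = 11.1×10⁻⁶ × 44 × 600 = 0.293 mm.
This exceeds the 0.065 mm gap, so the wall pushes back. The portion of expansion that must be recovered elastically is δ_free − gap = 0.293 − 0.065 = 0.228 mm.
Compatibility: PL/(AE) = 0.228 mm, so σ = P/A = E × (0.228/600) = 42.19 MPa.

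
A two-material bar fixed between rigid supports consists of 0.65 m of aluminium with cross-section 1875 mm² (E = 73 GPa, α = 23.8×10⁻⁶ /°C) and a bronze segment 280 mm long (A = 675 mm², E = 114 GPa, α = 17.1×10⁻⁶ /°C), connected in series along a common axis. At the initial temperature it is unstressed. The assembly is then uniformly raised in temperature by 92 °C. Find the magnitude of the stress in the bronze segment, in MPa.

If the supports were absent, the total length change would be Σ αᵢΔT Lᵢ = 23.8×10⁻⁶×92×650 + 17.1×10⁻⁶×92×280 = 1.864 mm.
Since the ends are fixed, an axial force P builds up, equal in every segment, with P · Σ Lᵢ/(AᵢEᵢ) = δ_free.
Σ Lᵢ/(AᵢEᵢ) = 650/(1875×73×10³) + 280/(675×114×10³) = 8.388×10⁻⁶ mm/N.
So P = 1.864 / 8.388×10⁻⁶ = 222.2 kN, compressive.
σ_{bronze} = P / A = 222200 / 675 = 329.2 MPa.

σ ≈ 329 MPa (compressive)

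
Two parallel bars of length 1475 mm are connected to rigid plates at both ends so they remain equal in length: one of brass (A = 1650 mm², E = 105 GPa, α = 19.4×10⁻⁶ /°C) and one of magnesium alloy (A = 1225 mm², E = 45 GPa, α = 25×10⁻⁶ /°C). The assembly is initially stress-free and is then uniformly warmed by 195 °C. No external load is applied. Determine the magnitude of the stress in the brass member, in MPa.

Equilibrium of a rigid end plate with no external load gives equal and opposite internal forces ±P in the two members. Since α_{magnesium alloy} > α_{brass}, heating drives the magnesium alloy into compression and the brass into tension.
Compatibility of the two members (thermal + elastic change equal): (α₁ − α₂)ΔT = P·[1/(A₁E₁) + 1/(A₂E₂)].
|α₁ − α₂|·ΔT = 5.6×10⁻⁶ × 195 = 0.001092.
1/(A₁E₁) + 1/(A₂E₂) = 1/(1650×105×10³) + 1/(1225×45×10³) = 2.391×10⁻⁸ N⁻¹.
P = 0.001092 / 2.391×10⁻⁸ = 45670 N = 45.67 kN.
σ_{brass} = P/A₁ = 45670/1650 = 27.68 MPa, tensile.

σ ≈ 27.7 MPa (tensile)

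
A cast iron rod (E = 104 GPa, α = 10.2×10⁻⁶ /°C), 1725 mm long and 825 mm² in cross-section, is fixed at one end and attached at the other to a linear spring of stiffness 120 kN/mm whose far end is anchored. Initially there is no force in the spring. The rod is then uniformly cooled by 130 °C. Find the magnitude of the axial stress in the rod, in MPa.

σ ≈ 97.5 MPa (tensile)

Free thermal contraction: δ_free = αΔT L = 10.2×10⁻⁶ × 130 × 1725 = 2.287 mm.
Let P be the tensile force in the spring. The rod extends elastically by PL/(AE) and the spring stretches by P/k; together these equal δ_free.
P [ L/(AE) + 1/k ] = δ_free → P [ 1725/(825×104×10³) + 1/(120×10³) ] = 2.287.
P = 2.287 / 2.844×10⁻⁵ = 80430 N.
σ = P/A = 80430/825 = 97.49 MPa.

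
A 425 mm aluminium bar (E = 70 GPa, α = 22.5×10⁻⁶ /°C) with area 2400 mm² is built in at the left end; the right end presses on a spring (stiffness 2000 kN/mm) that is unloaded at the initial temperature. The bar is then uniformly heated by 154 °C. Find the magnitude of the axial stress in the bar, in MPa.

σ ≈ 203 MPa (compressive)

Free thermal expansion: δ_free = αΔT L = 22.5×10⁻⁶ × 154 × 425 = 1.473 mm.
Let P be the compressive force at the spring. The bar shortens elastically by PL/(AE) and the spring compresses by P/k; together these equal δ_free.
P [ L/(AE) + 1/k ] = δ_free → P [ 425/(2400×70×10³) + 1/(2000×10³) ] = 1.473.
P = 1.473 / 3.03×10⁻⁶ = 486100 N.
σ = P/A = 486100/2400 = 202.5 MPa.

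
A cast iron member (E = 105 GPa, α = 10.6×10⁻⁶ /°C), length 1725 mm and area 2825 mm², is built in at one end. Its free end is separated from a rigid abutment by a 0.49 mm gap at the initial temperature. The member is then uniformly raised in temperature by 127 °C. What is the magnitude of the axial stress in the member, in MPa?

σ ≈ 112 MPa (compressive)

Unrestrained expansion: δ_free = αΔT L = 10.6×10⁻⁶ × 127 × 1725 = 2.322 mm.
After closing the 0.49 mm clearance, 2.322 − 0.49 = 1.832 mm of expansion remains to be suppressed by the wall.
Compatibility: PL/(AE) = 1.832 mm, so σ = P/A = E × (1.832/1725) = 111.5 MPa.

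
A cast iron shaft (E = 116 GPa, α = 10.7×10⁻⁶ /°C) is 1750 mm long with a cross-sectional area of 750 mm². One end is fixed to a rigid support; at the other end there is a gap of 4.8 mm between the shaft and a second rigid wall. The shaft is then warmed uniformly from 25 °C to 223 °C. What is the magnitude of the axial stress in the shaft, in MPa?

Unrestrained expansion: δ_free = αΔT L = 10.7×10⁻⁶ × 198 × 1750 = 3.708 mm.
This is smaller than the 4.8 mm clearance, so the shaft expands freely without reaching the stop — the stress is zero.

σ ≈ 0 MPa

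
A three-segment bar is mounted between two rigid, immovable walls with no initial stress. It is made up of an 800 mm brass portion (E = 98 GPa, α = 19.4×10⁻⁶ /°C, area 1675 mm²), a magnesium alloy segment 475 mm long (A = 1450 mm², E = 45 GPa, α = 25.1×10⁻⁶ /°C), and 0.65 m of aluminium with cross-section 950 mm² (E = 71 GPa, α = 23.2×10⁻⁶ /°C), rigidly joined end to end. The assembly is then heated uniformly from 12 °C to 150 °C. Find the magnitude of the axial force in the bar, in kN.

If the supports were absent, the total length change would be Σ αᵢΔT Lᵢ = 19.4×10⁻⁶×138×800 + 25.1×10⁻⁶×138×475 + 23.2×10⁻⁶×138×650 = 5.868 mm.
The rigid supports impose zero overall length change; the single axial force P common to all segments must satisfy P Σ Lᵢ/(AᵢEᵢ) = δ_free.
Σ Lᵢ/(AᵢEᵢ) = 800/(1675×98×10³) + 475/(1450×45×10³) + 650/(950×71×10³) = 2.179×10⁻⁵ mm/N.
P = 5.868 / 2.179×10⁻⁵ = 269300 N = 269.3 kN, compressive.

P ≈ 269 kN (compressive)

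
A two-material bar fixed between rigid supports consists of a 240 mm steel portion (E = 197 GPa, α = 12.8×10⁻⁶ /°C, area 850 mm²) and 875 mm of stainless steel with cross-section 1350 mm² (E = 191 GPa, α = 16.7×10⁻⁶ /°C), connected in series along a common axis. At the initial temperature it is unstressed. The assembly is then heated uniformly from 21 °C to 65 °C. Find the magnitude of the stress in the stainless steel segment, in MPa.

σ ≈ 119 MPa (compressive)

With the walls removed the bar would change length by δ_free = Σ αᵢΔT Lᵢ = 12.8×10⁻⁶×44×240 + 16.7×10⁻⁶×44×875 = 0.7781 mm.
The walls prevent any net length change, so an axial force P (same in every segment) develops. Compatibility: P · Σ Lᵢ/(AᵢEᵢ) = δ_free.
Σ Lᵢ/(AᵢEᵢ) = 240/(850×197×10³) + 875/(1350×191×10³) = 4.827×10⁻⁶ mm/N.
P = 0.7781 / 4.827×10⁻⁶ = 161200 N = 161.2 kN, compressive.
σ_{stainless steel} = P / A = 161200 / 1350 = 119.4 MPa.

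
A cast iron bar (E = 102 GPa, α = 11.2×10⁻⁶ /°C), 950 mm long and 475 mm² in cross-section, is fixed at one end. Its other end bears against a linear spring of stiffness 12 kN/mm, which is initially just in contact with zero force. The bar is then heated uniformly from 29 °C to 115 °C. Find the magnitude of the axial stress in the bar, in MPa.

σ ≈ 18.7 MPa (compressive)

The unrestrained thermal change is αΔT L = 11.2×10⁻⁶ × 86 × 950 = 0.915 mm.
With a force P in the spring, the elastic change of the bar is PL/(AE) and that of the spring is P/k; compatibility requires their sum to equal δ_free.
So P = δ_free / [L/(AE) + 1/k] = 0.915 / [ 950/(475×102×10³) + 1/(12×10³) ].
P = 0.915 / 0.0001029 = 8889 N.
σ = P/A = 8889/475 = 18.71 MPa.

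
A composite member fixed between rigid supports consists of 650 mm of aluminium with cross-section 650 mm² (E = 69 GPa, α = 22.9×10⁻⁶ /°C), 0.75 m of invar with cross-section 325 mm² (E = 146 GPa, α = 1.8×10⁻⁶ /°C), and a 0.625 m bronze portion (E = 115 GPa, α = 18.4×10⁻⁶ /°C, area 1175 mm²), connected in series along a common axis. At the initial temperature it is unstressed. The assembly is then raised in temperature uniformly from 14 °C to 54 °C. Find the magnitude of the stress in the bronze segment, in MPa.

Free thermal expansion of the whole bar: Σ αᵢΔT Lᵢ = 22.9×10⁻⁶×40×650 + 1.8×10⁻⁶×40×750 + 18.4×10⁻⁶×40×625 = 1.109 mm.
Since the ends are fixed, an axial force P builds up, equal in every segment, with P · Σ Lᵢ/(AᵢEᵢ) = δ_free.
The series flexibility is Σ Lᵢ/(AᵢEᵢ) = 650/(650×69×10³) + 750/(325×146×10³) + 625/(1175×115×10³) = 3.492×10⁻⁵ mm/N.
P = 1.109 / 3.492×10⁻⁵ = 31770 N = 31.77 kN, compressive.
σ_{bronze} = P / A = 31770 / 1175 = 27.03 MPa.

σ ≈ 27 MPa (compressive)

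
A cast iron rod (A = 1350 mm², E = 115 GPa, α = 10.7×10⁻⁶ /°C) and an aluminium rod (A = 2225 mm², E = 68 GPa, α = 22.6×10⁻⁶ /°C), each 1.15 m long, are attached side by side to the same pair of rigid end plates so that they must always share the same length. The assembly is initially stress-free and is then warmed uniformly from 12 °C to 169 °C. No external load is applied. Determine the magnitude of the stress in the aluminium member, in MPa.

σ ≈ 64.3 MPa (compressive)

The aluminium has the larger α, so on heating it would change length more than the cast iron if both were free. The rigid plates force a common final length, so the aluminium is put into compression and the cast iron into tension, with equal and opposite forces P (no external load).
Equating the net (thermal + elastic) strains gives |α₁ − α₂|·ΔT = P·[1/(A₁E₁) + 1/(A₂E₂)].
|α₁ − α₂|·ΔT = 11.9×10⁻⁶ × 157 = 0.001868.
1/(A₁E₁) + 1/(A₂E₂) = 1/(1350×115×10³) + 1/(2225×68×10³) = 1.305×10⁻⁸ N⁻¹.
So P = 0.001868 / 1.305×10⁻⁸ = 143.2 kN.
σ_{aluminium} = P/A₂ = 143200/2225 = 64.34 MPa, compressive.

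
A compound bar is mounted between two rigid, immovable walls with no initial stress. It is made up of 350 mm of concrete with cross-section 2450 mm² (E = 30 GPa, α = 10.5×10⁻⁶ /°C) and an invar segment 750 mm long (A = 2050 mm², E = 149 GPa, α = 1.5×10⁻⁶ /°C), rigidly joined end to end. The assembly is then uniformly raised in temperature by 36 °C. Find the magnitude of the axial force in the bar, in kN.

With the walls removed the bar would change length by δ_free = Σ αᵢΔT Lᵢ = 10.5×10⁻⁶×36×350 + 1.5×10⁻⁶×36×750 = 0.1728 mm.
Since the ends are fixed, an axial force P builds up, equal in every segment, with P · Σ Lᵢ/(AᵢEᵢ) = δ_free.
The series flexibility is Σ Lᵢ/(AᵢEᵢ) = 350/(2450×30×10³) + 750/(2050×149×10³) = 7.217×10⁻⁶ mm/N.
P = 0.1728 / 7.217×10⁻⁶ = 23940 N = 23.94 kN, compressive.

P ≈ 23.9 kN (compressive)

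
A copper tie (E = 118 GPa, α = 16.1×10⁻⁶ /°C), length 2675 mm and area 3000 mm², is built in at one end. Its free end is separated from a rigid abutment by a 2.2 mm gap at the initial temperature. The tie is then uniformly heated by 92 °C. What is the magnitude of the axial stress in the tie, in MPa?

σ ≈ 77.7 MPa (compressive)

Unrestrained expansion: δ_free = αΔT L = 16.1×10⁻⁶ × 92 × 2675 = 3.962 mm.
After closing the 2.2 mm clearance, 3.962 − 2.2 = 1.762 mm of expansion remains to be suppressed by the wall.
Compatibility: PL/(AE) = 1.762 mm, so σ = P/A = E × (1.762/2675) = 77.73 MPa.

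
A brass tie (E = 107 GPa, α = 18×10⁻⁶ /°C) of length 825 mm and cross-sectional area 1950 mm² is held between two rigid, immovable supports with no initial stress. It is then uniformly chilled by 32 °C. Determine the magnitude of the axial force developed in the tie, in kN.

P ≈ 120 kN (tensile)

Full restraint means ε = 0, so the stress is σ = EαΔT = 107×10³ × 18×10⁻⁶ × 32 = 61.63 MPa.
Then P = σA = 61.63 × 1950 mm² = 120.2 kN, tensile.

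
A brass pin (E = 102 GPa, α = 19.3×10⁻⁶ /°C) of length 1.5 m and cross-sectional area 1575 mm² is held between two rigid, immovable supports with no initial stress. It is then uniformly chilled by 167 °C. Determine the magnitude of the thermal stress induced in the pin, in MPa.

The supports are rigid, so the total axial strain is zero. The restrained thermal strain is ε = αΔT = 19.3×10⁻⁶ × 167 = 3223.1×10⁻⁶.
The stress required to suppress this strain is σ = Eε = 102×10³ × 3223.1×10⁻⁶ = 328.8 MPa, tensile since the pin is trying to contract.

σ ≈ 329 MPa (tensile)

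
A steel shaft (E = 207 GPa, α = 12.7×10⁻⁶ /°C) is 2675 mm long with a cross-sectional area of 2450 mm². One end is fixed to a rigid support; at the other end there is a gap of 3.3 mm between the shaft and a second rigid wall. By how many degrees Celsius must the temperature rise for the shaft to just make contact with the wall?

ΔT ≈ 97.1 °C

Contact occurs when the free expansion equals the gap: αΔT L = 3.3 mm.
ΔT = 3.3 / (12.7×10⁻⁶ × 2675) = 97.14 °C.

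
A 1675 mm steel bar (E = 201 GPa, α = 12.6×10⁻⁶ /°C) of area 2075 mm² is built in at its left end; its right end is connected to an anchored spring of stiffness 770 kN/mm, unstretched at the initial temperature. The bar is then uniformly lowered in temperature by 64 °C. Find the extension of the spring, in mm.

Free thermal contraction: δ_free = αΔT L = 12.6×10⁻⁶ × 64 × 1675 = 1.351 mm.
With a force P in the spring, the elastic change of the bar is PL/(AE) and that of the spring is P/k; compatibility requires their sum to equal δ_free.
So P = δ_free / [L/(AE) + 1/k] = 1.351 / [ 1675/(2075×201×10³) + 1/(770×10³) ].
P = 1.351 / 5.315×10⁻⁶ = 254100 N.
Spring extension = P/k = 254100/(770×10³) = 0.3301 mm.

δ ≈ 0.33 mm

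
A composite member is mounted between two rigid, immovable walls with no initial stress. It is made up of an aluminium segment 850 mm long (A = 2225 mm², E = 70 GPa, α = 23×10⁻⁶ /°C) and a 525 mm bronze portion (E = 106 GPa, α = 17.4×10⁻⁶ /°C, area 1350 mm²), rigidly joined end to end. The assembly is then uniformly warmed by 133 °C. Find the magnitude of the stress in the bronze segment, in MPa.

If the supports were absent, the total length change would be Σ αᵢΔT Lᵢ = 23×10⁻⁶×133×850 + 17.4×10⁻⁶×133×525 = 3.815 mm.
The walls prevent any net length change, so an axial force P (same in every segment) develops. Compatibility: P · Σ Lᵢ/(AᵢEᵢ) = δ_free.
Σ Lᵢ/(AᵢEᵢ) = 850/(2225×70×10³) + 525/(1350×106×10³) = 9.126×10⁻⁶ mm/N.
So P = 3.815 / 9.126×10⁻⁶ = 418 kN, compressive.
σ_{bronze} = P / A = 418000 / 1350 = 309.7 MPa.

σ ≈ 310 MPa (compressive)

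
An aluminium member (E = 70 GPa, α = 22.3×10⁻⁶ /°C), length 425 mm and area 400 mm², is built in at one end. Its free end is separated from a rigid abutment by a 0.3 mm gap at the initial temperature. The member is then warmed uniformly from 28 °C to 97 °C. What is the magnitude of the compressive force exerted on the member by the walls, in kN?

If the wall were absent the member would grow by αΔT L = 22.3×10⁻⁶ × 69 × 425 = 0.6539 mm.
The gap closes (δ_free > 0.3 mm) and the wall then resists a further 0.6539 − 0.3 = 0.3539 mm of expansion.
So σ = E(δ_free − g)/L = 70×10³ × 0.3539/425 = 58.3 MPa.
Force on the wall = σA = 58.3 × 400 mm² = 23.32 kN.

P ≈ 23.3 kN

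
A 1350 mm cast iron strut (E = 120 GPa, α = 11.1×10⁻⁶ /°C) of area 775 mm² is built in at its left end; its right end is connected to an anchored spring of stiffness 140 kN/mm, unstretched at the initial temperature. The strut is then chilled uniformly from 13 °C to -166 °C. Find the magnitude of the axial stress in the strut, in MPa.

σ ≈ 160 MPa (tensile)

If the spring were absent the strut would shorten by αΔT L = 11.1×10⁻⁶ × 179 × 1350 = 2.682 mm.
Let P be the tensile force in the spring. The strut extends elastically by PL/(AE) and the spring stretches by P/k; together these equal δ_free.
So P = δ_free / [L/(AE) + 1/k] = 2.682 / [ 1350/(775×120×10³) + 1/(140×10³) ].
P = 2.682 / 2.166×10⁻⁵ = 123800 N.
σ = P/A = 123800/775 = 159.8 MPa.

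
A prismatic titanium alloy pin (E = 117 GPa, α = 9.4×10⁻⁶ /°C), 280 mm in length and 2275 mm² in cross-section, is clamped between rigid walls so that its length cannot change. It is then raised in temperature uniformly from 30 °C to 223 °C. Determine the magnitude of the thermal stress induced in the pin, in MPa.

The supports are rigid, so the total axial strain is zero. The restrained thermal strain is ε = αΔT = 9.4×10⁻⁶ × 193 = 1814.2×10⁻⁶.
σ = EαΔT = 117×10³ × 9.4×10⁻⁶ × 193 = 212.3 MPa (compressive; the pin is trying to expand).

σ ≈ 212 MPa (compressive)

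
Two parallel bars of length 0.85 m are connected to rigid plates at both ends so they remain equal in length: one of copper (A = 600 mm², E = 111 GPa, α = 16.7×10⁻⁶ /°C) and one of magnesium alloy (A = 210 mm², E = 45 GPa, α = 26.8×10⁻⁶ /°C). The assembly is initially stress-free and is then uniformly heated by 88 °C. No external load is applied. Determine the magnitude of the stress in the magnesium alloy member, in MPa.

σ ≈ 35 MPa (compressive)

Equilibrium of a rigid end plate with no external load gives equal and opposite internal forces ±P in the two members. Since α_{magnesium alloy} > α_{copper}, heating drives the magnesium alloy into compression and the copper into tension.
Compatibility of the two members (thermal + elastic change equal): (α₁ − α₂)ΔT = P·[1/(A₁E₁) + 1/(A₂E₂)].
|α₁ − α₂|·ΔT = 10.1×10⁻⁶ × 88 = 0.0008888.
1/(A₁E₁) + 1/(A₂E₂) = 1/(600×111×10³) + 1/(210×45×10³) = 1.208×10⁻⁷ N⁻¹.
P = 0.0008888 / 1.208×10⁻⁷ = 7355 N = 7.355 kN.
σ_{magnesium alloy} = P/A₂ = 7355/210 = 35.03 MPa, compressive.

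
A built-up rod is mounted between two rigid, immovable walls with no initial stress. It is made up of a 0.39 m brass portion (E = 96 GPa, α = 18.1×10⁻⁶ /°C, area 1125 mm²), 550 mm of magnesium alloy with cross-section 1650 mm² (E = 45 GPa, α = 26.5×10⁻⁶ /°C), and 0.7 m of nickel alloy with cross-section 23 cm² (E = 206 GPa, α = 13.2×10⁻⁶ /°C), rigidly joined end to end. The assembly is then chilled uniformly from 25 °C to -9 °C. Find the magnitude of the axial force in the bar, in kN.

If the supports were absent, the total length change would be Σ αᵢΔT Lᵢ = 18.1×10⁻⁶×34×390 + 26.5×10⁻⁶×34×550 + 13.2×10⁻⁶×34×700 = 1.05 mm.
The rigid supports impose zero overall length change; the single axial force P common to all segments must satisfy P Σ Lᵢ/(AᵢEᵢ) = δ_free.
The series flexibility is Σ Lᵢ/(AᵢEᵢ) = 390/(1125×96×10³) + 550/(1650×45×10³) + 700/(2300×206×10³) = 1.25×10⁻⁵ mm/N.
Hence P = δ_free / Σ(L/AE) = 1.05/1.25×10⁻⁵ = 84 kN (tensile).

P ≈ 84 kN (tensile)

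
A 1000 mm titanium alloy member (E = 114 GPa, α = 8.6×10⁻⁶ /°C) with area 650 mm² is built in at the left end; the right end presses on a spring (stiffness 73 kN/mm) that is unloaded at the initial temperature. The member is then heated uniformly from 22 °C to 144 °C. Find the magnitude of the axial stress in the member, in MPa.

σ ≈ 59.4 MPa (compressive)

If the spring were absent the member would lengthen by αΔT L = 8.6×10⁻⁶ × 122 × 1000 = 1.049 mm.
Let P be the compressive force at the spring. The member shortens elastically by PL/(AE) and the spring compresses by P/k; together these equal δ_free.
P [ L/(AE) + 1/k ] = δ_free → P [ 1000/(650×114×10³) + 1/(73×10³) ] = 1.049.
P = 1.049 / 2.719×10⁻⁵ = 38580 N.
σ = P/A = 38580/650 = 59.36 MPa.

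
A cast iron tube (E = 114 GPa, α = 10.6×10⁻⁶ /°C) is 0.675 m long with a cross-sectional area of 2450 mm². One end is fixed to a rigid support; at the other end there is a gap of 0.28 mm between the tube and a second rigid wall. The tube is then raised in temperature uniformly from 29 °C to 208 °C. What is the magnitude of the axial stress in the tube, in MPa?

σ ≈ 169 MPa (compressive)

If the wall were absent the tube would grow by αΔT L = 10.6×10⁻⁶ × 179 × 675 = 1.281 mm.
The gap closes (δ_free > 0.28 mm) and the wall then resists a further 1.281 − 0.28 = 1.001 mm of expansion.
So σ = E(δ_free − g)/L = 114×10³ × 1.001/675 = 169 MPa.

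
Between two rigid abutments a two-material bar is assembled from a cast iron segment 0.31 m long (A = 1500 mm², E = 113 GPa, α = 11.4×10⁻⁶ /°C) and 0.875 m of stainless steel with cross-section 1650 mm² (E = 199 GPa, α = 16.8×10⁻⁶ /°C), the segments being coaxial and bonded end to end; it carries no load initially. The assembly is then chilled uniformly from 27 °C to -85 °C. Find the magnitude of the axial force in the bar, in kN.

P ≈ 454 kN (tensile)

If the supports were absent, the total length change would be Σ αᵢΔT Lᵢ = 11.4×10⁻⁶×112×310 + 16.8×10⁻⁶×112×875 = 2.042 mm.
The walls prevent any net length change, so an axial force P (same in every segment) develops. Compatibility: P · Σ Lᵢ/(AᵢEᵢ) = δ_free.
The series flexibility is Σ Lᵢ/(AᵢEᵢ) = 310/(1500×113×10³) + 875/(1650×199×10³) = 4.494×10⁻⁶ mm/N.
Hence P = δ_free / Σ(L/AE) = 2.042/4.494×10⁻⁶ = 454.5 kN (tensile).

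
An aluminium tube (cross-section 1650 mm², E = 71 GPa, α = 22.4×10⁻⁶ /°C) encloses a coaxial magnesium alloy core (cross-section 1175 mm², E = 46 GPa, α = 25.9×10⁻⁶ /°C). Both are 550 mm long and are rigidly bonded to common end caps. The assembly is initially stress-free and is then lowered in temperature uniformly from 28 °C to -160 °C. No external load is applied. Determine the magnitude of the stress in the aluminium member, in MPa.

Equilibrium of a rigid end plate with no external load gives equal and opposite internal forces ±P in the two members. Since α_{magnesium alloy} > α_{aluminium}, cooling drives the magnesium alloy into tension and the aluminium into compression.
Compatibility of the two members (thermal + elastic change equal): (α₁ − α₂)ΔT = P·[1/(A₁E₁) + 1/(A₂E₂)].
|α₁ − α₂|·ΔT = 3.5×10⁻⁶ × 188 = 0.000658.
1/(A₁E₁) + 1/(A₂E₂) = 1/(1650×71×10³) + 1/(1175×46×10³) = 2.704×10⁻⁸ N⁻¹.
So P = 0.000658 / 2.704×10⁻⁸ = 24.34 kN.
σ_{aluminium} = P/A₁ = 24340/1650 = 14.75 MPa, compressive.

σ ≈ 14.7 MPa (compressive)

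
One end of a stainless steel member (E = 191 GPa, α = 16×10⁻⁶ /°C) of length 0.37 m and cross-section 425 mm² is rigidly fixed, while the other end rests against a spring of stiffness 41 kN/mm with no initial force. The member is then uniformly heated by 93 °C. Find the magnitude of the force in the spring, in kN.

P ≈ 19 kN

If the spring were absent the member would lengthen by αΔT L = 16×10⁻⁶ × 93 × 370 = 0.5506 mm.
Let P be the compressive force at the spring. The member shortens elastically by PL/(AE) and the spring compresses by P/k; together these equal δ_free.
P [ L/(AE) + 1/k ] = δ_free → P [ 370/(425×191×10³) + 1/(41×10³) ] = 0.5506.
P = 0.5506 / 2.895×10⁻⁵ = 19020 N.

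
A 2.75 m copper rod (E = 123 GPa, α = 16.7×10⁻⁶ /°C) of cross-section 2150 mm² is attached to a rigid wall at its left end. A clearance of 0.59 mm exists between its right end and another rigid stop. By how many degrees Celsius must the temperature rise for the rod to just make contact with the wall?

ΔT ≈ 12.8 °C

The gap closes when αΔT L = 0.59 mm, since the rod is still unstressed at that instant.
So ΔT = g/(αL) = 0.59/(16.7×10⁻⁶ × 2750) = 12.85 °C.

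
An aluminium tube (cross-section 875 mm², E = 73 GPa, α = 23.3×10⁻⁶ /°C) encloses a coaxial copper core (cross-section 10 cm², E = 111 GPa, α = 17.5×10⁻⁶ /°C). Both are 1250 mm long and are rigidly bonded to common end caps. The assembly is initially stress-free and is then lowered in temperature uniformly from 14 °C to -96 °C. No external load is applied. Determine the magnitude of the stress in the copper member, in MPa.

Both members must finish at the same length. With the larger α, the aluminium tends to over-contract; the plates restrain it, putting the aluminium in tension and the copper in compression. With no external load the two internal forces are equal and opposite, magnitude P.
Compatibility of the two members (thermal + elastic change equal): (α₁ − α₂)ΔT = P·[1/(A₁E₁) + 1/(A₂E₂)].
|α₁ − α₂|·ΔT = 5.8×10⁻⁶ × 110 = 0.000638.
1/(A₁E₁) + 1/(A₂E₂) = 1/(875×73×10³) + 1/(1000×111×10³) = 2.466×10⁻⁸ N⁻¹.
P = 0.000638 / 2.466×10⁻⁸ = 25870 N = 25.87 kN.
σ_{copper} = P/A₂ = 25870/1000 = 25.87 MPa, compressive.

σ ≈ 25.9 MPa (compressive)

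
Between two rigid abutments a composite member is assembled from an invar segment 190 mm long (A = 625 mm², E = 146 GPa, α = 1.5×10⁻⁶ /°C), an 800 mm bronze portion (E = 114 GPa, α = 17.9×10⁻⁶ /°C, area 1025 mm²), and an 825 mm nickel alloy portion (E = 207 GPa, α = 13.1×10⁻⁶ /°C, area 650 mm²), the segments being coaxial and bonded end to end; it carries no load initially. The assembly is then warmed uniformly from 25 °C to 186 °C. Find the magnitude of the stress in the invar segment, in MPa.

With the walls removed the bar would change length by δ_free = Σ αᵢΔT Lᵢ = 1.5×10⁻⁶×161×190 + 17.9×10⁻⁶×161×800 + 13.1×10⁻⁶×161×825 = 4.091 mm.
The rigid supports impose zero overall length change; the single axial force P common to all segments must satisfy P Σ Lᵢ/(AᵢEᵢ) = δ_free.
Σ Lᵢ/(AᵢEᵢ) = 190/(625×146×10³) + 800/(1025×114×10³) + 825/(650×207×10³) = 1.506×10⁻⁵ mm/N.
So P = 4.091 / 1.506×10⁻⁵ = 271.7 kN, compressive.
σ_{invar} = P / A = 271700 / 625 = 434.7 MPa.

σ ≈ 435 MPa (compressive)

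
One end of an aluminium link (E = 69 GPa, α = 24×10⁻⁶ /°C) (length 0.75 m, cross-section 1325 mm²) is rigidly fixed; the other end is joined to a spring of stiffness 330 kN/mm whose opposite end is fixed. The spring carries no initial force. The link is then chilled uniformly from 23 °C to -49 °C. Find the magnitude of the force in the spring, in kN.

If the spring were absent the link would shorten by αΔT L = 24×10⁻⁶ × 72 × 750 = 1.296 mm.
With a force P in the spring, the elastic change of the link is PL/(AE) and that of the spring is P/k; compatibility requires their sum to equal δ_free.
So P = δ_free / [L/(AE) + 1/k] = 1.296 / [ 750/(1325×69×10³) + 1/(330×10³) ].
P = 1.296 / 1.123×10⁻⁵ = 115400 N.

P ≈ 115 kN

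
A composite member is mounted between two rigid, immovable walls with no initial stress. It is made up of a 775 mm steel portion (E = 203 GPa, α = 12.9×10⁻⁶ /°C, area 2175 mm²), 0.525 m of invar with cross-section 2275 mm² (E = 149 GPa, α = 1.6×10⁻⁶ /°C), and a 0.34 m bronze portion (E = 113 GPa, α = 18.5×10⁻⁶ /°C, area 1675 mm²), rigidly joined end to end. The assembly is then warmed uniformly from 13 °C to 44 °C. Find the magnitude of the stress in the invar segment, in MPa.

Free thermal expansion of the whole bar: Σ αᵢΔT Lᵢ = 12.9×10⁻⁶×31×775 + 1.6×10⁻⁶×31×525 + 18.5×10⁻⁶×31×340 = 0.531 mm.
Since the ends are fixed, an axial force P builds up, equal in every segment, with P · Σ Lᵢ/(AᵢEᵢ) = δ_free.
The series flexibility is Σ Lᵢ/(AᵢEᵢ) = 775/(2175×203×10³) + 525/(2275×149×10³) + 340/(1675×113×10³) = 5.1×10⁻⁶ mm/N.
P = 0.531 / 5.1×10⁻⁶ = 104100 N = 104.1 kN, compressive.
σ_{invar} = P / A = 104100 / 2275 = 45.76 MPa.

σ ≈ 45.8 MPa (compressive)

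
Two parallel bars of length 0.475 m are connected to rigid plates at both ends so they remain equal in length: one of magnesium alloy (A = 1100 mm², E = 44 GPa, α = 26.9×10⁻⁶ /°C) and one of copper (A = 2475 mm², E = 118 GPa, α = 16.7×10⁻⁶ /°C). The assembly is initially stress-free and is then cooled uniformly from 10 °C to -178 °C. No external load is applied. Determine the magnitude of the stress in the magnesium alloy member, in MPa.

The magnesium alloy has the larger α, so on cooling it would change length more than the copper if both were free. The rigid plates force a common final length, so the magnesium alloy is put into tension and the copper into compression, with equal and opposite forces P (no external load).
Equating the net (thermal + elastic) strains gives |α₁ − α₂|·ΔT = P·[1/(A₁E₁) + 1/(A₂E₂)].
|α₁ − α₂|·ΔT = 10.2×10⁻⁶ × 188 = 0.001918.
1/(A₁E₁) + 1/(A₂E₂) = 1/(1100×44×10³) + 1/(2475×118×10³) = 2.409×10⁻⁸ N⁻¹.
P = 0.001918 / 2.409×10⁻⁸ = 79620 N = 79.62 kN.
σ_{magnesium alloy} = P/A₁ = 79620/1100 = 72.38 MPa, tensile.

σ ≈ 72.4 MPa (tensile)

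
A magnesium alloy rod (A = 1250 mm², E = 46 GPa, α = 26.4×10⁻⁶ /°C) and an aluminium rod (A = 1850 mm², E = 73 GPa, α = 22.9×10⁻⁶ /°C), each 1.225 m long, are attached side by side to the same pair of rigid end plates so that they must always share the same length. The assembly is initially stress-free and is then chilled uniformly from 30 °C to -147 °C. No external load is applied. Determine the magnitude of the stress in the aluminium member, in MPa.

σ ≈ 13.5 MPa (compressive)

The magnesium alloy has the larger α, so on cooling it would change length more than the aluminium if both were free. The rigid plates force a common final length, so the magnesium alloy is put into tension and the aluminium into compression, with equal and opposite forces P (no external load).
Compatibility of the two members (thermal + elastic change equal): (α₁ − α₂)ΔT = P·[1/(A₁E₁) + 1/(A₂E₂)].
|α₁ − α₂|·ΔT = 3.5×10⁻⁶ × 177 = 0.0006195.
1/(A₁E₁) + 1/(A₂E₂) = 1/(1250×46×10³) + 1/(1850×73×10³) = 2.48×10⁻⁸ N⁻¹.
P = 0.0006195 / 2.48×10⁻⁸ = 24980 N = 24.98 kN.
σ_{aluminium} = P/A₂ = 24980/1850 = 13.5 MPa, compressive.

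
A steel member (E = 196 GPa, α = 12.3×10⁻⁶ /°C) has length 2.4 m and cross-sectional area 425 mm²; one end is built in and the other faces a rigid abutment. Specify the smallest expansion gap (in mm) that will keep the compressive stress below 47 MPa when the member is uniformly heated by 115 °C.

g ≈ 2.82 mm

Free expansion if unrestrained: δ_free = αΔT L = 12.3×10⁻⁶ × 115 × 2400 = 3.395 mm.
At the allowable stress the elastic shortening the wall may impose is σL/E = 47 × 2400 / (196×10³) = 0.5755 mm.
So the gap has to take up the difference, g_min = δ_free − σL/E = 3.395 − 0.5755 = 2.819 mm.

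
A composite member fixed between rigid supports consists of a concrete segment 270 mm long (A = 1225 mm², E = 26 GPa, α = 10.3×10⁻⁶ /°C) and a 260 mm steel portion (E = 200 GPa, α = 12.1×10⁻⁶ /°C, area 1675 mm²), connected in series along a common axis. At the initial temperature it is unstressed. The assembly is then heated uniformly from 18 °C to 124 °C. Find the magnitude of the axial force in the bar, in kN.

With the walls removed the bar would change length by δ_free = Σ αᵢΔT Lᵢ = 10.3×10⁻⁶×106×270 + 12.1×10⁻⁶×106×260 = 0.6283 mm.
Since the ends are fixed, an axial force P builds up, equal in every segment, with P · Σ Lᵢ/(AᵢEᵢ) = δ_free.
Σ Lᵢ/(AᵢEᵢ) = 270/(1225×26×10³) + 260/(1675×200×10³) = 9.253×10⁻⁶ mm/N.
P = 0.6283 / 9.253×10⁻⁶ = 67900 N = 67.9 kN, compressive.

P ≈ 67.9 kN (compressive)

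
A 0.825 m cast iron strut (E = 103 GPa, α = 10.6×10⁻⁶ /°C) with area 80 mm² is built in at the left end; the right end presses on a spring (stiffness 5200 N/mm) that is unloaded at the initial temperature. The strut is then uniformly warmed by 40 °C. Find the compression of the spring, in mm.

If the spring were absent the strut would lengthen by αΔT L = 10.6×10⁻⁶ × 40 × 825 = 0.3498 mm.
With a force P in the spring, the elastic change of the strut is PL/(AE) and that of the spring is P/k; compatibility requires their sum to equal δ_free.
So P = δ_free / [L/(AE) + 1/k] = 0.3498 / [ 825/(80×103×10³) + 1/(5200) ].
P = 0.3498 / 0.0002924 = 1196 N.
Spring compression = P/k = 1196/(5200) = 0.23 mm.

δ ≈ 0.23 mm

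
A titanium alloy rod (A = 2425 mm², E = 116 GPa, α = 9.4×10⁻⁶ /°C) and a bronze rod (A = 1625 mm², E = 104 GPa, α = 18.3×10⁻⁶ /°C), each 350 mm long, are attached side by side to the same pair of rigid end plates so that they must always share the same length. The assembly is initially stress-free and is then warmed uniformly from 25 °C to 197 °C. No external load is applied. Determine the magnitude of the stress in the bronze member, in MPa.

σ ≈ 99.5 MPa (compressive)

Both members must finish at the same length. With the larger α, the bronze tends to over-expand; the plates restrain it, putting the bronze in compression and the titanium alloy in tension. With no external load the two internal forces are equal and opposite, magnitude P.
Setting the final lengths equal and cancelling L: (α₁ − α₂)ΔT = P/(A₁E₁) + P/(A₂E₂).
|α₁ − α₂|·ΔT = 8.9×10⁻⁶ × 172 = 0.001531.
1/(A₁E₁) + 1/(A₂E₂) = 1/(2425×116×10³) + 1/(1625×104×10³) = 9.472×10⁻⁹ N⁻¹.
So P = 0.001531 / 9.472×10⁻⁹ = 161.6 kN.
σ_{bronze} = P/A₂ = 161600/1625 = 99.45 MPa, compressive.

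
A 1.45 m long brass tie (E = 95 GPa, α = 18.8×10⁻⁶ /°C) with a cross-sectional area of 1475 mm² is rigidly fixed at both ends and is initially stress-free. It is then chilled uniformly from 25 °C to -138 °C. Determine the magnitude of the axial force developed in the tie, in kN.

Full restraint means ε = 0, so the stress is σ = EαΔT = 95×10³ × 18.8×10⁻⁶ × 163 = 291.1 MPa.
P = AEαΔT = 1475 × 95×10³ × 18.8×10⁻⁶ × 163 = 429.4 kN (tensile).

P ≈ 429 kN (tensile)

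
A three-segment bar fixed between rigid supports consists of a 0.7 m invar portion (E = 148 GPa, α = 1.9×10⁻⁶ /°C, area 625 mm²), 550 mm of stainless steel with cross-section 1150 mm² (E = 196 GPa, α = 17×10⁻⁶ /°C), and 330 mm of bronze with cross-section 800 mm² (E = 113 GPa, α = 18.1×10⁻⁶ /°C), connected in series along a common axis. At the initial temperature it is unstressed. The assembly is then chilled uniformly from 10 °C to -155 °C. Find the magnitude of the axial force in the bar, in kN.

Free thermal contraction of the whole bar: Σ αᵢΔT Lᵢ = 1.9×10⁻⁶×165×700 + 17×10⁻⁶×165×550 + 18.1×10⁻⁶×165×330 = 2.748 mm.
The walls prevent any net length change, so an axial force P (same in every segment) develops. Compatibility: P · Σ Lᵢ/(AᵢEᵢ) = δ_free.
The series flexibility is Σ Lᵢ/(AᵢEᵢ) = 700/(625×148×10³) + 550/(1150×196×10³) + 330/(800×113×10³) = 1.366×10⁻⁵ mm/N.
Hence P = δ_free / Σ(L/AE) = 2.748/1.366×10⁻⁵ = 201.2 kN (tensile).

P ≈ 201 kN (tensile)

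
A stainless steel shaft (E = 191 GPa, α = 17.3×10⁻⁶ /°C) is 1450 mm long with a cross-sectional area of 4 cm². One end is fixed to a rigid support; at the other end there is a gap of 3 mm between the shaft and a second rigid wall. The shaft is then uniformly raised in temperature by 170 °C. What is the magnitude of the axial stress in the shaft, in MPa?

Free thermal elongation = αΔT L = 17.3×10⁻⁶ × 170 × 1450 = 4.264 mm.
After closing the 3 mm clearance, 4.264 − 3 = 1.264 mm of expansion remains to be suppressed by the wall.
So σ = E(δ_free − g)/L = 191×10³ × 1.264/1450 = 166.6 MPa.

σ ≈ 167 MPa (compressive)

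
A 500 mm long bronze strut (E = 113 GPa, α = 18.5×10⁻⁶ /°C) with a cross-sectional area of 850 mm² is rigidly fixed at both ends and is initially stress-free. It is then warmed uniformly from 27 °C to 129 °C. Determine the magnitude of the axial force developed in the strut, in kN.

Full restraint means ε = 0, so the stress is σ = EαΔT = 113×10³ × 18.5×10⁻⁶ × 102 = 213.2 MPa.
Axial force P = σA = 213.2 × 850 = 181200 N = 181.2 kN, compressive.

P ≈ 181 kN (compressive)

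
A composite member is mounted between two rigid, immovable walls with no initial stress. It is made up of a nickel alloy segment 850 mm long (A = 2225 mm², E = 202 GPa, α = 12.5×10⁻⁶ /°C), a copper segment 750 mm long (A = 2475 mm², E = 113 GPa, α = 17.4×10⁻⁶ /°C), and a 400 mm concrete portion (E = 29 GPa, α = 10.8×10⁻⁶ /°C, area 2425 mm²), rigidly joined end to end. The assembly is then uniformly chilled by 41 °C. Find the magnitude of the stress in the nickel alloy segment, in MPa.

σ ≈ 50.3 MPa (tensile)

Free thermal contraction of the whole bar: Σ αᵢΔT Lᵢ = 12.5×10⁻⁶×41×850 + 17.4×10⁻⁶×41×750 + 10.8×10⁻⁶×41×400 = 1.148 mm.
The rigid supports impose zero overall length change; the single axial force P common to all segments must satisfy P Σ Lᵢ/(AᵢEᵢ) = δ_free.
The series flexibility is Σ Lᵢ/(AᵢEᵢ) = 850/(2225×202×10³) + 750/(2475×113×10³) + 400/(2425×29×10³) = 1.026×10⁻⁵ mm/N.
Hence P = δ_free / Σ(L/AE) = 1.148/1.026×10⁻⁵ = 111.9 kN (tensile).
σ_{nickel alloy} = P / A = 111900 / 2225 = 50.28 MPa.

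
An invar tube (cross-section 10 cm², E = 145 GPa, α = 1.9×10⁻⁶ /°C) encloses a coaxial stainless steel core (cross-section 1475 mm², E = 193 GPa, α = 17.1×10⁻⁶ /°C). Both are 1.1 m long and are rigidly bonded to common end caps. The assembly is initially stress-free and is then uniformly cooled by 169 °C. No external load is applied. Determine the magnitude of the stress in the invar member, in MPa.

Both members must finish at the same length. With the larger α, the stainless steel tends to over-contract; the plates restrain it, putting the stainless steel in tension and the invar in compression. With no external load the two internal forces are equal and opposite, magnitude P.
Equating the net (thermal + elastic) strains gives |α₁ − α₂|·ΔT = P·[1/(A₁E₁) + 1/(A₂E₂)].
|α₁ − α₂|·ΔT = 15.2×10⁻⁶ × 169 = 0.002569.
1/(A₁E₁) + 1/(A₂E₂) = 1/(1000×145×10³) + 1/(1475×193×10³) = 1.041×10⁻⁸ N⁻¹.
So P = 0.002569 / 1.041×10⁻⁸ = 246.8 kN.
σ_{invar} = P/A₁ = 246800/1000 = 246.8 MPa, compressive.

σ ≈ 247 MPa (compressive)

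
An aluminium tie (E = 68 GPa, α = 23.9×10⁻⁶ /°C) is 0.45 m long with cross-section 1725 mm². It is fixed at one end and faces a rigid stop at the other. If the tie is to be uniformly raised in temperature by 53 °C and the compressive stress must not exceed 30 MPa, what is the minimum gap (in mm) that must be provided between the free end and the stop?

g ≈ 0.371 mm

With no wall the tie would lengthen by αΔT L = 23.9×10⁻⁶ × 53 × 450 = 0.57 mm.
A stress of 30 MPa corresponds to the wall pushing the tie back by σL/E = 30×450/(68×10³) = 0.1985 mm.
The gap must absorb the remainder: g_min = 0.57 − 0.1985 = 0.3715 mm.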